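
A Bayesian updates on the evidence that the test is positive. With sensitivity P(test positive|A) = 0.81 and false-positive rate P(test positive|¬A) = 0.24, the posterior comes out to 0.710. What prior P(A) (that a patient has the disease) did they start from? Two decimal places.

In odds form, posterior odds = prior odds × likelihood ratio, so prior odds = posterior odds ÷ LR.
Posterior odds = 0.710/(1−0.710) = 2.4483. LR = 0.81/0.24 = 3.3750.
Prior odds = 2.4483/3.3750 = 0.7254, so P(A) = 0.7254/(1+0.7254) ≈ 0.42.

P(A) = 0.42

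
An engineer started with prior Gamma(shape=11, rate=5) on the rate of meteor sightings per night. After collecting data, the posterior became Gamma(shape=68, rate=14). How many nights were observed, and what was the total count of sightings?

n = 9 nights with total 57 sightings

A Gamma(α, β) prior (rate parametrization) on a Poisson rate with n observations summing to S gives posterior Gamma(α+S, β+n).
Matching: Σxᵢ = 68 − 11 = 57 and n = 14 − 5 = 9.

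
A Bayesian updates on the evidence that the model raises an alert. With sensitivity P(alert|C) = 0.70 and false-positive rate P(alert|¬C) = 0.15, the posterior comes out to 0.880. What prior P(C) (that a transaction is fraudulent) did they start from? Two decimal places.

In odds form, posterior odds = prior odds × likelihood ratio, so prior odds = posterior odds ÷ LR.
Posterior odds = 0.880/(1−0.880) = 7.3333. LR = 0.70/0.15 = 4.6667.
Prior odds = 7.3333/4.6667 = 1.5714, so P(C) = 1.5714/(1+1.5714) ≈ 0.61.

P(C) = 0.61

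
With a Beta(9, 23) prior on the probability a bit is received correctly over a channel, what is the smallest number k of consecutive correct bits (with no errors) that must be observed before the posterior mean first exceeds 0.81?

After k correct bits and 0 errors the posterior is Beta(9+k, 23), with mean (9+k)/(9+23+k).
Set (9+k)/(32+k) > 0.81 and solve: k > (0.81·32 − 9)/(1 − 0.81) = 89.053.
The smallest integer exceeding 89.053 is 90.

k = 90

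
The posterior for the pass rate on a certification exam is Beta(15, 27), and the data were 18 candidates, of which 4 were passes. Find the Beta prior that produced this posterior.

Beta is conjugate to the binomial likelihood: posterior = Beta(a+s, b+f).
So a = 15 − 4 = 11 and b = 27 − 14 = 13.

Beta(11, 13)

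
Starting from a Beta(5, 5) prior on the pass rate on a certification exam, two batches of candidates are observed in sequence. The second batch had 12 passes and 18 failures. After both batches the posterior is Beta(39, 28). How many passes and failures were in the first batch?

22 passes and 5 failures

Sequential conjugate updates are equivalent to a single update on the pooled data, so total successes = posterior α − prior α and total failures = posterior β − prior β.
Total across both batches: 39−5=34 passes, 28−5=23 failures.
Subtract the second batch: 34−12=22 passes and 23−18=5 failures.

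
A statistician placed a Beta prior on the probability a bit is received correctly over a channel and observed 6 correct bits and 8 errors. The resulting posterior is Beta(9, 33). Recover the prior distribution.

Beta(3, 25)

A Beta(a, b) prior with s successes and f failures in binomial data gives a Beta(a+s, b+f) posterior.
So a = 9 − 6 = 3 and b = 33 − 8 = 25.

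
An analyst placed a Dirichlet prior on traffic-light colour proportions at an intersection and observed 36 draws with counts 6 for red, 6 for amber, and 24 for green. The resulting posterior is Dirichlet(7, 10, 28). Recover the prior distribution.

For a Dirichlet(α) prior with multinomial counts c, the posterior is Dirichlet(α + c) componentwise.
Subtract each count from the matching posterior parameter: 7−6=1, 10−6=4, 28−24=4.

Dirichlet(1, 4, 4)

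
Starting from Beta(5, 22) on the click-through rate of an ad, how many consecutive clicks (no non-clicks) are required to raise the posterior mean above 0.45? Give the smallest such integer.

k = 14

After k clicks and 0 non-clicks the posterior is Beta(5+k, 22), with mean (5+k)/(5+22+k).
Set (5+k)/(27+k) > 0.45 and solve: k > (0.45·27 − 5)/(1 − 0.45) = 13.000.
The smallest integer exceeding 13.000 is 14.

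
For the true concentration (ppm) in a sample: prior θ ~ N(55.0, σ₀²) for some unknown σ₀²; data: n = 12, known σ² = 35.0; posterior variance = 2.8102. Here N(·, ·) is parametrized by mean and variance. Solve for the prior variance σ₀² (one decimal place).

Posterior precision equals prior precision plus data precision: 1/σ_n² = 1/σ₀² + n/σ².
So 1/σ₀² = 1/2.8102 − 12/35.0 = 0.355847 − 0.342857 = 0.012990.
Hence σ₀² = 1/0.012990 ≈ 77.0.

σ₀² = 77.0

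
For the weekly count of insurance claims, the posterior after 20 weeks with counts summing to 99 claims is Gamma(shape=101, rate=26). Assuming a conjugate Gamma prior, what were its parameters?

Gamma–Poisson conjugacy: posterior shape = α + Σxᵢ, posterior rate = β + n.
So α = 101 − 99 = 2 and β = 26 − 20 = 6.

Gamma(shape=2, rate=6)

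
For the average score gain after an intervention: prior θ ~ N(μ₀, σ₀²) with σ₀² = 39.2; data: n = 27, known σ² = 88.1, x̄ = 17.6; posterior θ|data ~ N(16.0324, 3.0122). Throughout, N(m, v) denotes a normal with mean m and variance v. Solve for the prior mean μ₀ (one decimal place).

The posterior mean is a precision-weighted average: μ_n = (τ₀μ₀ + τ_data·x̄)/(τ₀+τ_data), with τ₀=1/σ₀² and τ_data=n/σ².
Here τ₀ = 1/39.2 = 0.025510 and τ_data = 27/88.1 = 0.306470, so τ_n = 0.331980.
Rearranging for μ₀: μ₀ = (μ_n·τ_n − τ_data·x̄)/τ₀ = (16.0324·0.331980 − 0.306470·17.6) / 0.025510 = -0.071436/0.025510 ≈ -2.8.

μ₀ = -2.8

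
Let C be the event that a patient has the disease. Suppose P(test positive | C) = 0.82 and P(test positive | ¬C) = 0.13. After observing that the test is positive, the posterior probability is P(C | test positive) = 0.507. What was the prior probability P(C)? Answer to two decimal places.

P(C) = 0.14

Bayes' rule in odds form gives O(C|E) = O(C)·[P(E|C)/P(E|¬C)], hence O(C) = O(C|E)/LR.
Posterior odds = 0.507/(1−0.507) = 1.0284. LR = 0.82/0.13 = 6.3077.
Prior odds = 1.0284/6.3077 = 0.1630, so P(C) = 0.1630/(1+0.1630) ≈ 0.14.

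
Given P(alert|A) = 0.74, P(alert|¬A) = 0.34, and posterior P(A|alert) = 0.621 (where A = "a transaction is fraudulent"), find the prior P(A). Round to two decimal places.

P(A) = 0.43

In odds form, posterior odds = prior odds × likelihood ratio, so prior odds = posterior odds ÷ LR.
Posterior odds = 0.621/(1−0.621) = 1.6385. LR = 0.74/0.34 = 2.1765.
Prior odds = 1.6385/2.1765 = 0.7528, so P(A) = 0.7528/(1+0.7528) ≈ 0.43.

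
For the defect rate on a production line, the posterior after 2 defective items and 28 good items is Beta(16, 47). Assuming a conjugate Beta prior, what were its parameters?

Beta(14, 19)

Beta is conjugate to the binomial likelihood: posterior = Beta(α+s, β+f).
So α = 16 − 2 = 14 and β = 47 − 28 = 19.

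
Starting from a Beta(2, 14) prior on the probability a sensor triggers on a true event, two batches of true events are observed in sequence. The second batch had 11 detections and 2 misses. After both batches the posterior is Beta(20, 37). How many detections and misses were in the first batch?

Sequential conjugate updates are equivalent to a single update on the pooled data, so total successes = posterior α − prior α and total failures = posterior β − prior β.
Total across both batches: 20−2=18 detections, 37−14=23 misses.
Subtract the second batch: 18−11=7 detections and 23−2=21 misses.

7 detections and 21 misses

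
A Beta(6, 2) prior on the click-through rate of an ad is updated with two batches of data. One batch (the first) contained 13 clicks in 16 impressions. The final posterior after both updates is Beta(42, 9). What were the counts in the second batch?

23 clicks and 4 non-clicks

Sequential conjugate updates are equivalent to a single update on the pooled data, so total successes = posterior α − prior α and total failures = posterior β − prior β.
Total across both batches: 42−6=36 clicks, 9−2=7 non-clicks.
Subtract the first batch: 36−13=23 clicks and 7−3=4 non-clicks.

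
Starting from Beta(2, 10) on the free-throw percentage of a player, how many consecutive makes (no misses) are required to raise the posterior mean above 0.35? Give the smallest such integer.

k = 4

After k makes and 0 misses the posterior is Beta(2+k, 10), with mean (2+k)/(2+10+k).
Set (2+k)/(12+k) > 0.35 and solve: k > (0.35·12 − 2)/(1 − 0.35) = 3.385.
The smallest integer exceeding 3.385 is 4.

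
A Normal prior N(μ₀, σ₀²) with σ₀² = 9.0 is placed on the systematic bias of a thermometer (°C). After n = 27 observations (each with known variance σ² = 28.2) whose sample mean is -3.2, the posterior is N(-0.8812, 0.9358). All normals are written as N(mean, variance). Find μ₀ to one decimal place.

μ₀ = 19.1

The posterior mean is a precision-weighted average: μ_n = (τ₀μ₀ + τ_data·x̄)/(τ₀+τ_data), with τ₀=1/σ₀² and τ_data=n/σ².
Here τ₀ = 1/9.0 = 0.111111 and τ_data = 27/28.2 = 0.957447, so τ_n = 1.068558.
Rearranging for μ₀: μ₀ = (μ_n·τ_n − τ_data·x̄)/τ₀ = (-0.8812·1.068558 − 0.957447·-3.2) / 0.111111 = 2.122217/0.111111 ≈ 19.1.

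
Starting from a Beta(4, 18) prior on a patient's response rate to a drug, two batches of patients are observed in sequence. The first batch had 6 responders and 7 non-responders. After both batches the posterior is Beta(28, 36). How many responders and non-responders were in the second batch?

18 responders and 11 non-responders

Sequential conjugate updates are equivalent to a single update on the pooled data, so total successes = posterior α − prior α and total failures = posterior β − prior β.
Total across both batches: 28−4=24 responders, 36−18=18 non-responders.
Subtract the first batch: 24−6=18 responders and 18−7=11 non-responders.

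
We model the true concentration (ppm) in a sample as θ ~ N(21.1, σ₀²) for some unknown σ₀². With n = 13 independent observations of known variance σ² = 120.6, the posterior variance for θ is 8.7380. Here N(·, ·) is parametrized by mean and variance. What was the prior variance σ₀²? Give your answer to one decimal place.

σ₀² = 150.4

For the Normal–Normal model with known σ², precisions add: τ_n = τ₀ + n/σ².
So 1/σ₀² = 1/8.7380 − 13/120.6 = 0.114443 − 0.107794 = 0.006649.
Hence σ₀² = 1/0.006649 ≈ 150.4.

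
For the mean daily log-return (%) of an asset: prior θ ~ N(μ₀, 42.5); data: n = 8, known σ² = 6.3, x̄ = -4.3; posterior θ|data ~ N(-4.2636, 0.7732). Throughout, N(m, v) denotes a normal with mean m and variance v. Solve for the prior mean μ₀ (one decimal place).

With known observation variance, the Normal–Normal posterior has precision τ_n = τ₀ + n/σ² and mean μ_n = (τ₀μ₀ + (n/σ²)x̄)/τ_n.
Here τ₀ = 1/42.5 = 0.023529 and τ_data = 8/6.3 = 1.269841, so τ_n = 1.293370.
Rearranging for μ₀: μ₀ = (μ_n·τ_n − τ_data·x̄)/τ₀ = (-4.2636·1.293370 − 1.269841·-4.3) / 0.023529 = -0.054096/0.023529 ≈ -2.3.

μ₀ = -2.3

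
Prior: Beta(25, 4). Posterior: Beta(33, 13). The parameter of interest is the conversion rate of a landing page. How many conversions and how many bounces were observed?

A Beta(a, b) prior with s successes and f failures in binomial data gives a Beta(a+s, b+f) posterior.
Match parameters: s=33−25=8, f=13−4=9.

8 conversions and 9 bounces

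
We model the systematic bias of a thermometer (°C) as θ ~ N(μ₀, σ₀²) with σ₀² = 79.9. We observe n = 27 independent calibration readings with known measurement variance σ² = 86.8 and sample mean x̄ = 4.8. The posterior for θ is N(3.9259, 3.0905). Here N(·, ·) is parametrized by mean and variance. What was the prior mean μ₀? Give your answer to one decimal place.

μ₀ = -17.8

The posterior mean is a precision-weighted average: μ_n = (τ₀μ₀ + τ_data·x̄)/(τ₀+τ_data), with τ₀=1/σ₀² and τ_data=n/σ².
Here τ₀ = 1/79.9 = 0.012516 and τ_data = 27/86.8 = 0.311060, so τ_n = 0.323576.
Rearranging for μ₀: μ₀ = (μ_n·τ_n − τ_data·x̄)/τ₀ = (3.9259·0.323576 − 0.311060·4.8) / 0.012516 = -0.222761/0.012516 ≈ -17.8.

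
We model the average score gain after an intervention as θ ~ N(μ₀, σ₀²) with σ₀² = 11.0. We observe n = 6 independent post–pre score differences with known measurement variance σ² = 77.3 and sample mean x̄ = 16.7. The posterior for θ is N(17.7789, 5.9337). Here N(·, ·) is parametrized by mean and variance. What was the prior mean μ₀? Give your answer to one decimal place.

With known observation variance, the Normal–Normal posterior has precision τ_n = τ₀ + n/σ² and mean μ_n = (τ₀μ₀ + (n/σ²)x̄)/τ_n.
Here τ₀ = 1/11.0 = 0.090909 and τ_data = 6/77.3 = 0.077620, so τ_n = 0.168529.
Rearranging for μ₀: μ₀ = (μ_n·τ_n − τ_data·x̄)/τ₀ = (17.7789·0.168529 − 0.077620·16.7) / 0.090909 = 1.700006/0.090909 ≈ 18.7.

μ₀ = 18.7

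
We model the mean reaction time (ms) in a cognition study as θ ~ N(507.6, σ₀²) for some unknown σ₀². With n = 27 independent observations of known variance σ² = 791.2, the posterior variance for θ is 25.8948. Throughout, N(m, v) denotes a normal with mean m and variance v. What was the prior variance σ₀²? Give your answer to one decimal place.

For the Normal–Normal model with known σ², precisions add: τ_n = τ₀ + n/σ².
So 1/σ₀² = 1/25.8948 − 27/791.2 = 0.038618 − 0.034125 = 0.004493.
Hence σ₀² = 1/0.004493 ≈ 222.6.

σ₀² = 222.6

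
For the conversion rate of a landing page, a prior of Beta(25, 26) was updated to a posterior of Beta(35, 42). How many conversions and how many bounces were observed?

Beta is conjugate to the binomial likelihood: posterior = Beta(α+s, β+f).
So s = 35 − 25 = 10 and f = 42 − 26 = 16.

10 conversions and 16 bounces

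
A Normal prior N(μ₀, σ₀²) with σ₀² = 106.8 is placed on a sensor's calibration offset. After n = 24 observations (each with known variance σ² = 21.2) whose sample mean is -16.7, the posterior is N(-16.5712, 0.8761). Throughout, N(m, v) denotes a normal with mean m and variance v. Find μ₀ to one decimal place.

μ₀ = -1.0

With known observation variance, the Normal–Normal posterior has precision τ_n = τ₀ + n/σ² and mean μ_n = (τ₀μ₀ + (n/σ²)x̄)/τ_n.
Here τ₀ = 1/106.8 = 0.009363 and τ_data = 24/21.2 = 1.132075, so τ_n = 1.141438.
Rearranging for μ₀: μ₀ = (μ_n·τ_n − τ_data·x̄)/τ₀ = (-16.5712·1.141438 − 1.132075·-16.7) / 0.009363 = -0.009345/0.009363 ≈ -1.0.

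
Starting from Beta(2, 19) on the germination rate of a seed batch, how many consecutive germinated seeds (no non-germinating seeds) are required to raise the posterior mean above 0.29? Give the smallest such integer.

k = 6

After k germinated seeds and 0 non-germinating seeds the posterior is Beta(2+k, 19), with mean (2+k)/(2+19+k).
Set (2+k)/(21+k) > 0.29 and solve: k > (0.29·21 − 2)/(1 − 0.29) = 5.761.
The smallest integer exceeding 5.761 is 6.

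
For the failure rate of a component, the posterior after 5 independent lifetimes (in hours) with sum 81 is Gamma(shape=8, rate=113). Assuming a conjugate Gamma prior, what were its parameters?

Gamma–exponential conjugacy: posterior shape = α + n, posterior rate = β + Σtᵢ.
So α = 8 − 5 = 3 and β = 113 − 81 = 32.

Gamma(shape=3, rate=32)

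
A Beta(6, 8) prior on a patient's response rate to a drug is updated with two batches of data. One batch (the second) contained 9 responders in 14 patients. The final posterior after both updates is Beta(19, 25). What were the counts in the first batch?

Sequential conjugate updates are equivalent to a single update on the pooled data, so total successes = posterior α − prior α and total failures = posterior β − prior β.
Total across both batches: 19−6=13 responders, 25−8=17 non-responders.
Subtract the second batch: 13−9=4 responders and 17−5=12 non-responders.

4 responders and 12 non-responders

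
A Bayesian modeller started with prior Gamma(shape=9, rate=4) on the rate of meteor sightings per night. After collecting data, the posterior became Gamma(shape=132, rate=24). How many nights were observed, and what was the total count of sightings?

n = 20 nights with total 123 sightings

Gamma–Poisson conjugacy: posterior shape = α + Σxᵢ, posterior rate = β + n.
Matching: Σxᵢ = 132 − 9 = 123 and n = 24 − 4 = 20.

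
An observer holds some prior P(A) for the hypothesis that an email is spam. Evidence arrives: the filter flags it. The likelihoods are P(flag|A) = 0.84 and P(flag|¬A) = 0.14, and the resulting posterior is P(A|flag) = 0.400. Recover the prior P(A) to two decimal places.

P(A) = 0.10

In odds form, posterior odds = prior odds × likelihood ratio, so prior odds = posterior odds ÷ LR.
Posterior odds = 0.400/(1−0.400) = 0.6667. LR = 0.84/0.14 = 6.0000.
Prior odds = 0.6667/6.0000 = 0.1111, so P(A) = 0.1111/(1+0.1111) ≈ 0.10.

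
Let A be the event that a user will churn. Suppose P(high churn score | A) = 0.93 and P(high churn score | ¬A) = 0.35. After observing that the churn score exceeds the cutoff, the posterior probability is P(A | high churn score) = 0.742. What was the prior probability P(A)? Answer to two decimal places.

P(A) = 0.52

In odds form, posterior odds = prior odds × likelihood ratio, so prior odds = posterior odds ÷ LR.
Posterior odds = 0.742/(1−0.742) = 2.8760. LR = 0.93/0.35 = 2.6571.
Prior odds = 2.8760/2.6571 = 1.0824, so P(A) = 1.0824/(1+1.0824) ≈ 0.52.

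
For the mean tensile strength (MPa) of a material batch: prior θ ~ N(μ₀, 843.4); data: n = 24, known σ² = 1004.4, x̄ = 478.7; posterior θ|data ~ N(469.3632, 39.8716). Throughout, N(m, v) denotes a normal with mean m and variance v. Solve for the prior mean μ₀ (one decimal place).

μ₀ = 281.2

The posterior mean is a precision-weighted average: μ_n = (τ₀μ₀ + τ_data·x̄)/(τ₀+τ_data), with τ₀=1/σ₀² and τ_data=n/σ².
Here τ₀ = 1/843.4 = 0.001186 and τ_data = 24/1004.4 = 0.023895, so τ_n = 0.025081.
Rearranging for μ₀: μ₀ = (μ_n·τ_n − τ_data·x̄)/τ₀ = (469.3632·0.025081 − 0.023895·478.7) / 0.001186 = 0.333562/0.001186 ≈ 281.2.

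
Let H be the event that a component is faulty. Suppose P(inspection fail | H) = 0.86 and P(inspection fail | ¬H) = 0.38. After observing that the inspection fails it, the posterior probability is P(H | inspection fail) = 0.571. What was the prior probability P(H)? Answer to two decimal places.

Bayes' rule in odds form gives O(H|E) = O(H)·[P(E|H)/P(E|¬H)], hence O(H) = O(H|E)/LR.
Posterior odds = 0.571/(1−0.571) = 1.3310. LR = 0.86/0.38 = 2.2632.
Prior odds = 1.3310/2.2632 = 0.5881, so P(H) = 0.5881/(1+0.5881) ≈ 0.37.

P(H) = 0.37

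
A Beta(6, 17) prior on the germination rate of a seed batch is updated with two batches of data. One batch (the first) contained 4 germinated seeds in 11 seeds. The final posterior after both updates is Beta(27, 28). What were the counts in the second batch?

Sequential conjugate updates are equivalent to a single update on the pooled data, so total successes = posterior α − prior α and total failures = posterior β − prior β.
Total across both batches: 27−6=21 germinated seeds, 28−17=11 non-germinating seeds.
Subtract the first batch: 21−4=17 germinated seeds and 11−7=4 non-germinating seeds.

17 germinated seeds and 4 non-germinating seeds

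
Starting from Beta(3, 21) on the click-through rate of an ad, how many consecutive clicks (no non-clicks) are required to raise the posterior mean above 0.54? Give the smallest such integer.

k = 22

After k clicks and 0 non-clicks the posterior is Beta(3+k, 21), with mean (3+k)/(3+21+k).
Set (3+k)/(24+k) > 0.54 and solve: k > (0.54·24 − 3)/(1 − 0.54) = 21.652.
The smallest integer exceeding 21.652 is 22, and checking k=22: (25)/(46) = 0.5435 > 0.54.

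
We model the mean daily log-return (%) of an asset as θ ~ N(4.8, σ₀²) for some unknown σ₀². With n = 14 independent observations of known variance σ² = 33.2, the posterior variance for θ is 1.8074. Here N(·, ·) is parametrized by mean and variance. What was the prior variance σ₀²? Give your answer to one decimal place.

σ₀² = 7.6

Posterior precision equals prior precision plus data precision: 1/σ_n² = 1/σ₀² + n/σ².
So 1/σ₀² = 1/1.8074 − 14/33.2 = 0.553281 − 0.421687 = 0.131594.
Hence σ₀² = 1/0.131594 ≈ 7.6.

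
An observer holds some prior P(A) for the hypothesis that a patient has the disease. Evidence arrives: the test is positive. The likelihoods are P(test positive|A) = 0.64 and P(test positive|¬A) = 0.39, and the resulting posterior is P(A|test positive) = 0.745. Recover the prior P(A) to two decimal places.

Bayes' rule in odds form gives O(A|E) = O(A)·[P(E|A)/P(E|¬A)], hence O(A) = O(A|E)/LR.
Posterior odds = 0.745/(1−0.745) = 2.9216. LR = 0.64/0.39 = 1.6410.
Prior odds = 2.9216/1.6410 = 1.7804, so P(A) = 1.7804/(1+1.7804) ≈ 0.64.

P(A) = 0.64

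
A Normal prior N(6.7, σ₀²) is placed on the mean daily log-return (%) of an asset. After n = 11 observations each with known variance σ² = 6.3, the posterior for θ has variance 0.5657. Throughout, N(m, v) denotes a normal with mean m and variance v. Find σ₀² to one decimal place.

σ₀² = 46.1

Posterior precision equals prior precision plus data precision: 1/σ_n² = 1/σ₀² + n/σ².
So 1/σ₀² = 1/0.5657 − 11/6.3 = 1.767721 − 1.746032 = 0.021689.
Hence σ₀² = 1/0.021689 ≈ 46.1.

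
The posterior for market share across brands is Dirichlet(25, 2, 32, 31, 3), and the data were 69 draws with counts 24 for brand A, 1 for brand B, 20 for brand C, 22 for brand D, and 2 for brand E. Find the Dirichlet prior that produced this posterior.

For a Dirichlet(α) prior with multinomial counts c, the posterior is Dirichlet(α + c) componentwise.
Subtract each count from the matching posterior parameter: 25−24=1, 2−1=1, 32−20=12, 31−22=9, 3−2=1.

Dirichlet(1, 1, 12, 9, 1)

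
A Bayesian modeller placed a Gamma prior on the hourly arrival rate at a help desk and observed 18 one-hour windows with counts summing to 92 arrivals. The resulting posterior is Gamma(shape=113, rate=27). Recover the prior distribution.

Gamma(shape=21, rate=9)

A Gamma(α, β) prior (rate parametrization) on a Poisson rate with n observations summing to S gives posterior Gamma(α+S, β+n).
So α = 113 − 92 = 21 and β = 27 − 18 = 9.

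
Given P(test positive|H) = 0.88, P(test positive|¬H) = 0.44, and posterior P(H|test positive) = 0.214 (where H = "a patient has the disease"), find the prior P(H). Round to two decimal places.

Bayes' rule in odds form gives O(H|E) = O(H)·[P(E|H)/P(E|¬H)], hence O(H) = O(H|E)/LR.
Posterior odds = 0.214/(1−0.214) = 0.2723. LR = 0.88/0.44 = 2.0000.
Prior odds = 0.2723/2.0000 = 0.1361, so P(H) = 0.1361/(1+0.1361) ≈ 0.12.

P(H) = 0.12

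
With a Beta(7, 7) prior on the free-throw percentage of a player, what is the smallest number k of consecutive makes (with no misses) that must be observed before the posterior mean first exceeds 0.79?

After k makes and 0 misses the posterior is Beta(7+k, 7), with mean (7+k)/(7+7+k).
Set (7+k)/(14+k) > 0.79 and solve: k > (0.79·14 − 7)/(1 − 0.79) = 19.333.
The smallest integer exceeding 19.333 is 20, and checking k=20: (27)/(34) = 0.7941 > 0.79.

k = 20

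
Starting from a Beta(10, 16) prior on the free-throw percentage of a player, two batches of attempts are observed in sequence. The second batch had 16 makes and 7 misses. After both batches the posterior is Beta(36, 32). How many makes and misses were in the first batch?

10 makes and 9 misses

Because Beta–binomial updating is additive in the counts, the combined data contributed (α_post−α_prior, β_post−β_prior) successes and failures.
Total across both batches: 36−10=26 makes, 32−16=16 misses.
Subtract the second batch: 26−16=10 makes and 16−7=9 misses.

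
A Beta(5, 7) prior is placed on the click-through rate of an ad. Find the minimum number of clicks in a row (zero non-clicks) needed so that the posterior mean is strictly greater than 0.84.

After k clicks and 0 non-clicks the posterior is Beta(5+k, 7), with mean (5+k)/(5+7+k).
Set (5+k)/(12+k) > 0.84 and solve: k > (0.84·12 − 5)/(1 − 0.84) = 31.750.
The smallest integer exceeding 31.750 is 32.

k = 32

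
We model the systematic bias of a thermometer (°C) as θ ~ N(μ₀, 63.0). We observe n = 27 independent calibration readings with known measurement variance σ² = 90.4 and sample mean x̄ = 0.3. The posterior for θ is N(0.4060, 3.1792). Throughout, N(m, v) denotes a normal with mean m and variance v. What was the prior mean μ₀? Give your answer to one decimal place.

μ₀ = 2.4

The posterior mean is a precision-weighted average: μ_n = (τ₀μ₀ + τ_data·x̄)/(τ₀+τ_data), with τ₀=1/σ₀² and τ_data=n/σ².
Here τ₀ = 1/63.0 = 0.015873 and τ_data = 27/90.4 = 0.298673, so τ_n = 0.314546.
Rearranging for μ₀: μ₀ = (μ_n·τ_n − τ_data·x̄)/τ₀ = (0.4060·0.314546 − 0.298673·0.3) / 0.015873 = 0.038104/0.015873 ≈ 2.4.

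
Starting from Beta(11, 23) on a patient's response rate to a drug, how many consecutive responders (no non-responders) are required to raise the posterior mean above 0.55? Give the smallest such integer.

k = 18

After k responders and 0 non-responders the posterior is Beta(11+k, 23), with mean (11+k)/(11+23+k).
Set (11+k)/(34+k) > 0.55 and solve: k > (0.55·34 − 11)/(1 − 0.55) = 17.111.
The smallest integer exceeding 17.111 is 18, and checking k=18: (29)/(52) = 0.5577 > 0.55.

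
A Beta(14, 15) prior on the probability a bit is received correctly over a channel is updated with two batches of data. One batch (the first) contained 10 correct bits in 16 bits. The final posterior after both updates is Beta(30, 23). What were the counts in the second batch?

6 correct bits and 2 errors

Because Beta–binomial updating is additive in the counts, the combined data contributed (α_post−α_prior, β_post−β_prior) successes and failures.
Total across both batches: 30−14=16 correct bits, 23−15=8 errors.
Subtract the first batch: 16−10=6 correct bits and 8−6=2 errors.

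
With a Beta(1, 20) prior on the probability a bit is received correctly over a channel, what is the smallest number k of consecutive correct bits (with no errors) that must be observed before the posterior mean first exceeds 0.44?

k = 15

After k correct bits and 0 errors the posterior is Beta(1+k, 20), with mean (1+k)/(1+20+k).
Set (1+k)/(21+k) > 0.44 and solve: k > (0.44·21 − 1)/(1 − 0.44) = 14.714.
The smallest integer exceeding 14.714 is 15, and checking k=15: (16)/(36) = 0.4444 > 0.44.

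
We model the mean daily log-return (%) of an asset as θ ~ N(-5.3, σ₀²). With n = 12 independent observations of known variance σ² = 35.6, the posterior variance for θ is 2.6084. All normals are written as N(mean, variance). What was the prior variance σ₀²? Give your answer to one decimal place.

σ₀² = 21.6

Posterior precision equals prior precision plus data precision: 1/σ_n² = 1/σ₀² + n/σ².
So 1/σ₀² = 1/2.6084 − 12/35.6 = 0.383377 − 0.337079 = 0.046298.
Hence σ₀² = 1/0.046298 ≈ 21.6.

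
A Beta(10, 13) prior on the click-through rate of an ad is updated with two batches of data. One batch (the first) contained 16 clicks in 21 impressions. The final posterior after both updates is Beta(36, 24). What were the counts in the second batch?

Sequential conjugate updates are equivalent to a single update on the pooled data, so total successes = posterior α − prior α and total failures = posterior β − prior β.
Total across both batches: 36−10=26 clicks, 24−13=11 non-clicks.
Subtract the first batch: 26−16=10 clicks and 11−5=6 non-clicks.

10 clicks and 6 non-clicks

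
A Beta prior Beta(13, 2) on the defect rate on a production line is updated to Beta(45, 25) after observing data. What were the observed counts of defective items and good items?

32 defective items and 23 good items

Beta is conjugate to the binomial likelihood: posterior = Beta(a+s, b+f).
Match parameters: s=45−13=32, f=25−2=23.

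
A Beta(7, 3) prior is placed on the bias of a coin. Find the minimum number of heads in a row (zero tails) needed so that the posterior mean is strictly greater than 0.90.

k = 21

After k heads and 0 tails the posterior is Beta(7+k, 3), with mean (7+k)/(7+3+k).
Set (7+k)/(10+k) > 0.90 and solve: k > (0.90·10 − 7)/(1 − 0.90) = 20.000.
The smallest integer exceeding 20.000 is 21, and checking k=21: (28)/(31) = 0.9032 > 0.90.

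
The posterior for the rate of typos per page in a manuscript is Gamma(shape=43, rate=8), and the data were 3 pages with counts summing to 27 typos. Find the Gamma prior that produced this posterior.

Gamma(shape=16, rate=5)

A Gamma(α, β) prior (rate parametrization) on a Poisson rate with n observations summing to S gives posterior Gamma(α+S, β+n).
So α = 43 − 27 = 16 and β = 8 − 3 = 5.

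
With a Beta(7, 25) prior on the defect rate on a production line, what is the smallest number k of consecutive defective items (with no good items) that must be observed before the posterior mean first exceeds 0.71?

k = 55

After k defective items and 0 good items the posterior is Beta(7+k, 25), with mean (7+k)/(7+25+k).
Set (7+k)/(32+k) > 0.71 and solve: k > (0.71·32 − 7)/(1 − 0.71) = 54.207.
The smallest integer exceeding 54.207 is 55.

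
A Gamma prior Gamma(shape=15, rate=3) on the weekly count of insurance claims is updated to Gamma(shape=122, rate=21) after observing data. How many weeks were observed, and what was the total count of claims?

n = 18 weeks with total 107 claims

Gamma–Poisson conjugacy: posterior shape = α + Σxᵢ, posterior rate = β + n.
Matching: Σxᵢ = 122 − 15 = 107 and n = 21 − 3 = 18.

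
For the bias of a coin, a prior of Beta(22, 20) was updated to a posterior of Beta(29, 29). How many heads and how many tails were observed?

7 heads and 9 tails

Under Beta–binomial conjugacy the posterior parameters are (a+s, b+f).
So s = 29 − 22 = 7 and f = 29 − 20 = 9.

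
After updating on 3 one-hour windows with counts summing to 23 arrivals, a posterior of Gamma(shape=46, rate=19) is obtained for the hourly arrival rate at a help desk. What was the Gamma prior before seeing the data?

Gamma(shape=23, rate=16)

A Gamma(α, β) prior (rate parametrization) on a Poisson rate with n observations summing to S gives posterior Gamma(α+S, β+n).
So α = 46 − 23 = 23 and β = 19 − 3 = 16.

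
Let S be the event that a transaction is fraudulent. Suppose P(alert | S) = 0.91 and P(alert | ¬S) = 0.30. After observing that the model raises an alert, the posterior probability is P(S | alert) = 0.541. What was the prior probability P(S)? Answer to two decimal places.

P(S) = 0.28

In odds form, posterior odds = prior odds × likelihood ratio, so prior odds = posterior odds ÷ LR.
Posterior odds = 0.541/(1−0.541) = 1.1786. LR = 0.91/0.30 = 3.0333.
Prior odds = 1.1786/3.0333 = 0.3886, so P(S) = 0.3886/(1+0.3886) ≈ 0.28.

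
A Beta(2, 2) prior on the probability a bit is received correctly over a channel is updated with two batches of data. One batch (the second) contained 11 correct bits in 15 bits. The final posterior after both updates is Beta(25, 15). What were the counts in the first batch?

12 correct bits and 9 errors

Because Beta–binomial updating is additive in the counts, the combined data contributed (α_post−α_prior, β_post−β_prior) successes and failures.
Total across both batches: 25−2=23 correct bits, 15−2=13 errors.
Subtract the second batch: 23−11=12 correct bits and 13−4=9 errors.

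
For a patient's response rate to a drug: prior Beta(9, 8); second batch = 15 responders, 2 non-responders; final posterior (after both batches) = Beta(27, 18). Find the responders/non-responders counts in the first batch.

Sequential conjugate updates are equivalent to a single update on the pooled data, so total successes = posterior α − prior α and total failures = posterior β − prior β.
Total across both batches: 27−9=18 responders, 18−8=10 non-responders.
Subtract the second batch: 18−15=3 responders and 10−2=8 non-responders.

3 responders and 8 non-responders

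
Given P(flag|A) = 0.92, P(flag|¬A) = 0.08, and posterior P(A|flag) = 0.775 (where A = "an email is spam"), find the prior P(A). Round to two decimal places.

P(A) = 0.23

In odds form, posterior odds = prior odds × likelihood ratio, so prior odds = posterior odds ÷ LR.
Posterior odds = 0.775/(1−0.775) = 3.4444. LR = 0.92/0.08 = 11.5000.
Prior odds = 3.4444/11.5000 = 0.2995, so P(A) = 0.2995/(1+0.2995) ≈ 0.23.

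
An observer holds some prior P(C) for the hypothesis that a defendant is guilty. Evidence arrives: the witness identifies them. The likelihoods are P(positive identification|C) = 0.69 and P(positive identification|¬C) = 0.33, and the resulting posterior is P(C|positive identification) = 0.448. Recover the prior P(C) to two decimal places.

P(C) = 0.28

In odds form, posterior odds = prior odds × likelihood ratio, so prior odds = posterior odds ÷ LR.
Posterior odds = 0.448/(1−0.448) = 0.8116. LR = 0.69/0.33 = 2.0909.
Prior odds = 0.8116/2.0909 = 0.3882, so P(C) = 0.3882/(1+0.3882) ≈ 0.28.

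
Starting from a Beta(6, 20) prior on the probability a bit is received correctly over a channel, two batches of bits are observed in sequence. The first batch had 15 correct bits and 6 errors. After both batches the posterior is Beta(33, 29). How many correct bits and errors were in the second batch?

12 correct bits and 3 errors

Sequential conjugate updates are equivalent to a single update on the pooled data, so total successes = posterior α − prior α and total failures = posterior β − prior β.
Total across both batches: 33−6=27 correct bits, 29−20=9 errors.
Subtract the first batch: 27−15=12 correct bits and 9−6=3 errors.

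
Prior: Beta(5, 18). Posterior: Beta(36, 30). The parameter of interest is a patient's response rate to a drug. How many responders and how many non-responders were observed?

31 responders and 12 non-responders

Beta is conjugate to the binomial likelihood: posterior = Beta(α+s, β+f).
So s = 36 − 5 = 31 and f = 30 − 18 = 12.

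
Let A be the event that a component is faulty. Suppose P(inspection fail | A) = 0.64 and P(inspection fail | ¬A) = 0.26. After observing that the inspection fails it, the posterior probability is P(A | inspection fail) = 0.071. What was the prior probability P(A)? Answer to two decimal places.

Bayes' rule in odds form gives O(A|E) = O(A)·[P(E|A)/P(E|¬A)], hence O(A) = O(A|E)/LR.
Posterior odds = 0.071/(1−0.071) = 0.0764. LR = 0.64/0.26 = 2.4615.
Prior odds = 0.0764/2.4615 = 0.0310, so P(A) = 0.0310/(1+0.0310) ≈ 0.03.

P(A) = 0.03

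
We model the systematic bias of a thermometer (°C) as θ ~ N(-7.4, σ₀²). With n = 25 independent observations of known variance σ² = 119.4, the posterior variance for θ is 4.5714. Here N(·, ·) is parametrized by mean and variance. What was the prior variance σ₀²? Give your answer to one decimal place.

σ₀² = 106.7

Posterior precision equals prior precision plus data precision: 1/σ_n² = 1/σ₀² + n/σ².
So 1/σ₀² = 1/4.5714 − 25/119.4 = 0.218751 − 0.209380 = 0.009371.
Hence σ₀² = 1/0.009371 ≈ 106.7.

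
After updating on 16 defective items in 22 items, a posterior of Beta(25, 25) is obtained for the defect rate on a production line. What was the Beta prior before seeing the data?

A Beta(α, β) prior with s successes and f failures in binomial data gives a Beta(α+s, β+f) posterior.
Subtract the data counts: 25−16=9, 25−6=19.

Beta(9, 19)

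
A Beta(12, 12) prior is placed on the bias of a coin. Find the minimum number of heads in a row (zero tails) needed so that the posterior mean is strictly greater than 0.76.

After k heads and 0 tails the posterior is Beta(12+k, 12), with mean (12+k)/(12+12+k).
Set (12+k)/(24+k) > 0.76 and solve: k > (0.76·24 − 12)/(1 − 0.76) = 26.000.
The smallest integer exceeding 26.000 is 27.

k = 27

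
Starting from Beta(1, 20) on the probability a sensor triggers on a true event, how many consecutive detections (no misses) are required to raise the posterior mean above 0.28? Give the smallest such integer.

k = 7

After k detections and 0 misses the posterior is Beta(1+k, 20), with mean (1+k)/(1+20+k).
Set (1+k)/(21+k) > 0.28 and solve: k > (0.28·21 − 1)/(1 − 0.28) = 6.778.
The smallest integer exceeding 6.778 is 7.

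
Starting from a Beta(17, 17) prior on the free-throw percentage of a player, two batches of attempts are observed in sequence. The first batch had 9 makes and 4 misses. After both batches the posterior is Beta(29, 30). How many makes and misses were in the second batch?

3 makes and 9 misses

Sequential conjugate updates are equivalent to a single update on the pooled data, so total successes = posterior α − prior α and total failures = posterior β − prior β.
Total across both batches: 29−17=12 makes, 30−17=13 misses.
Subtract the first batch: 12−9=3 makes and 13−4=9 misses.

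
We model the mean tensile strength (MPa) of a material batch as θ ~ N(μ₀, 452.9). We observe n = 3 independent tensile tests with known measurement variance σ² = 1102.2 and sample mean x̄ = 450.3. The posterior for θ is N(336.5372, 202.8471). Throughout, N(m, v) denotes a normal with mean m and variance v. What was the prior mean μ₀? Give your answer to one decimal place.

μ₀ = 196.3

With known observation variance, the Normal–Normal posterior has precision τ_n = τ₀ + n/σ² and mean μ_n = (τ₀μ₀ + (n/σ²)x̄)/τ_n.
Here τ₀ = 1/452.9 = 0.002208 and τ_data = 3/1102.2 = 0.002722, so τ_n = 0.004930.
Rearranging for μ₀: μ₀ = (μ_n·τ_n − τ_data·x̄)/τ₀ = (336.5372·0.004930 − 0.002722·450.3) / 0.002208 = 0.433412/0.002208 ≈ 196.3.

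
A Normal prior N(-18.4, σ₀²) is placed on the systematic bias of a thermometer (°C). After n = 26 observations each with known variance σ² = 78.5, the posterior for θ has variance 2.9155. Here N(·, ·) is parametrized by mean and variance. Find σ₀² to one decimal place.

Posterior precision equals prior precision plus data precision: 1/σ_n² = 1/σ₀² + n/σ².
So 1/σ₀² = 1/2.9155 − 26/78.5 = 0.342994 − 0.331210 = 0.011784.
Hence σ₀² = 1/0.011784 ≈ 84.9.

σ₀² = 84.9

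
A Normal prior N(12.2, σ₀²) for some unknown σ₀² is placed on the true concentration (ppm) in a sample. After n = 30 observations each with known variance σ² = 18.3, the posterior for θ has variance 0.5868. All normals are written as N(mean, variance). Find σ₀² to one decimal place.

For the Normal–Normal model with known σ², precisions add: τ_n = τ₀ + n/σ².
So 1/σ₀² = 1/0.5868 − 30/18.3 = 1.704158 − 1.639344 = 0.064814.
Hence σ₀² = 1/0.064814 ≈ 15.4.

σ₀² = 15.4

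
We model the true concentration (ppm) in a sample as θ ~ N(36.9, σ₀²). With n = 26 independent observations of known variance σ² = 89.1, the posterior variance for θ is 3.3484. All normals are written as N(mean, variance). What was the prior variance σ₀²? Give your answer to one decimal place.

σ₀² = 146.1

Posterior precision equals prior precision plus data precision: 1/σ_n² = 1/σ₀² + n/σ².
So 1/σ₀² = 1/3.3484 − 26/89.1 = 0.298650 − 0.291807 = 0.006843.
Hence σ₀² = 1/0.006843 ≈ 146.1.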